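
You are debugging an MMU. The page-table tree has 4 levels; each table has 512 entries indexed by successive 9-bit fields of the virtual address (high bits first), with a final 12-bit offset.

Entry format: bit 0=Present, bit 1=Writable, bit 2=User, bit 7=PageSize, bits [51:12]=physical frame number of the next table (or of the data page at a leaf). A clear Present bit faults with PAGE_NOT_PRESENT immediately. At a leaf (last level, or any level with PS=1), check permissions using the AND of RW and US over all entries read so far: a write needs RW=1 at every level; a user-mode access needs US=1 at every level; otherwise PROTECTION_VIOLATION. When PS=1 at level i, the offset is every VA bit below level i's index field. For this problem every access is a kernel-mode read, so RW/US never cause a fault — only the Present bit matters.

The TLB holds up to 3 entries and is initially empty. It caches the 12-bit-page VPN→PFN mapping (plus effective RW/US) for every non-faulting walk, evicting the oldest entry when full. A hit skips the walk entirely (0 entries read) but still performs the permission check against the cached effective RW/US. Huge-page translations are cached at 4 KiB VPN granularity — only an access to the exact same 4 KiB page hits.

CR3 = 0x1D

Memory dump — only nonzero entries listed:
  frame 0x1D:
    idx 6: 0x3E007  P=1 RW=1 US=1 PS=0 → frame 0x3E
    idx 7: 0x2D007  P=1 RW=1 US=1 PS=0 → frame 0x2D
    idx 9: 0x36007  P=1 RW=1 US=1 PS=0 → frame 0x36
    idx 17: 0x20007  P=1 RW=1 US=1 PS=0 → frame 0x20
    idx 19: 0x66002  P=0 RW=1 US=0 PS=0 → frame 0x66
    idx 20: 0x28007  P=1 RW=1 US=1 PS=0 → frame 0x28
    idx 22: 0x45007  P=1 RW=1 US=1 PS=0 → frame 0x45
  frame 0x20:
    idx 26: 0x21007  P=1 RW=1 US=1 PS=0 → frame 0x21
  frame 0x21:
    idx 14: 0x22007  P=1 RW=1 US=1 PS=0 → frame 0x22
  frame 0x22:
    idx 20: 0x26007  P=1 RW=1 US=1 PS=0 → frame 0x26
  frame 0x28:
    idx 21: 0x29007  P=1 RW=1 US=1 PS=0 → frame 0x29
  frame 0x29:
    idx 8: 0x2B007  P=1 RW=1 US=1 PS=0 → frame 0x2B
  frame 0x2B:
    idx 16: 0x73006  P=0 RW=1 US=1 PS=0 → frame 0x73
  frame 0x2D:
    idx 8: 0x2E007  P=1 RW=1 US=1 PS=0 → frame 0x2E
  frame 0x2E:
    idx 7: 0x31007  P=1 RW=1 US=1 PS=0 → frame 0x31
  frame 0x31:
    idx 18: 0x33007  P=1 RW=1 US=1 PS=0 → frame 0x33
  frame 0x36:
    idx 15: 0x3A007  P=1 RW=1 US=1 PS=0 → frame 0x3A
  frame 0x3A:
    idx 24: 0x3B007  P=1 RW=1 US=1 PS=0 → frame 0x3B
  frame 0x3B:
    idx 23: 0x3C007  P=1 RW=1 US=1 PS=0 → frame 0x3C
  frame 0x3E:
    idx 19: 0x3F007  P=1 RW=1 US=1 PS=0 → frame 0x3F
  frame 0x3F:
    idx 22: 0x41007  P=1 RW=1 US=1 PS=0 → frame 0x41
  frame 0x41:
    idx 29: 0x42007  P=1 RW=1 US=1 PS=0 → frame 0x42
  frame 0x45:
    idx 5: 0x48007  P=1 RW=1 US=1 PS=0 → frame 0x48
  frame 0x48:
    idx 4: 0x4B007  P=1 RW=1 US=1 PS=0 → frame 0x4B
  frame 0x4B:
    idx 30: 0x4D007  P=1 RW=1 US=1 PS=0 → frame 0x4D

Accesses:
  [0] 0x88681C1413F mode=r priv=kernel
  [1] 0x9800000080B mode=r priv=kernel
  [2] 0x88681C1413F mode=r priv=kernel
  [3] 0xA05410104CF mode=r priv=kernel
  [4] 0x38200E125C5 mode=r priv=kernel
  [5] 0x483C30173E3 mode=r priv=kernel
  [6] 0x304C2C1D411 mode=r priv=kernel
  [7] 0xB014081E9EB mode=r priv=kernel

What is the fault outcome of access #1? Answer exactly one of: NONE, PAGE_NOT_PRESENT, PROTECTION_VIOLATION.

Per-access translation:
#0 VA=0x88681C1413F (r,kernel):
  lvl0: tbl 0x1D, slot 17 ⇒ 0x20007 (P1/RW1/US1/PS0)
  lvl1: tbl 0x20, slot 26 ⇒ 0x21007 (P1/RW1/US1/PS0)
  lvl2: tbl 0x21, slot 14 ⇒ 0x22007 (P1/RW1/US1/PS0)
  lvl3: tbl 0x22, slot 20 ⇒ 0x26007 (P1/RW1/US1/PS0)
  → PA=0x2613F  (4 entries read)
#1 VA=0x9800000080B (r,kernel):
  lvl0: tbl 0x1D, slot 19 ⇒ 0x66002 (P0/RW1/US0/PS0)
  → PAGE_NOT_PRESENT  (1 entries read)
#2 VA=0x88681C1413F (r,kernel):
  TLB hit vpn=0x88681C14 → PA=0x2613F
#3 VA=0xA05410104CF (r,kernel):
  lvl0: tbl 0x1D, slot 20 ⇒ 0x28007 (P1/RW1/US1/PS0)
  lvl1: tbl 0x28, slot 21 ⇒ 0x29007 (P1/RW1/US1/PS0)
  lvl2: tbl 0x29, slot 8 ⇒ 0x2B007 (P1/RW1/US1/PS0)
  lvl3: tbl 0x2B, slot 16 ⇒ 0x73006 (P0/RW1/US1/PS0)
  → PAGE_NOT_PRESENT  (4 entries read)
#4 VA=0x38200E125C5 (r,kernel):
  lvl0: tbl 0x1D, slot 7 ⇒ 0x2D007 (P1/RW1/US1/PS0)
  lvl1: tbl 0x2D, slot 8 ⇒ 0x2E007 (P1/RW1/US1/PS0)
  lvl2: tbl 0x2E, slot 7 ⇒ 0x31007 (P1/RW1/US1/PS0)
  lvl3: tbl 0x31, slot 18 ⇒ 0x33007 (P1/RW1/US1/PS0)
  → PA=0x335C5  (4 entries read)
#5 VA=0x483C30173E3 (r,kernel):
  lvl0: tbl 0x1D, slot 9 ⇒ 0x36007 (P1/RW1/US1/PS0)
  lvl1: tbl 0x36, slot 15 ⇒ 0x3A007 (P1/RW1/US1/PS0)
  lvl2: tbl 0x3A, slot 24 ⇒ 0x3B007 (P1/RW1/US1/PS0)
  lvl3: tbl 0x3B, slot 23 ⇒ 0x3C007 (P1/RW1/US1/PS0)
  → PA=0x3C3E3  (4 entries read)
#6 VA=0x304C2C1D411 (r,kernel):
  lvl0: tbl 0x1D, slot 6 ⇒ 0x3E007 (P1/RW1/US1/PS0)
  lvl1: tbl 0x3E, slot 19 ⇒ 0x3F007 (P1/RW1/US1/PS0)
  lvl2: tbl 0x3F, slot 22 ⇒ 0x41007 (P1/RW1/US1/PS0)
  lvl3: tbl 0x41, slot 29 ⇒ 0x42007 (P1/RW1/US1/PS0)
  → PA=0x42411  (4 entries read)
#7 VA=0xB014081E9EB (r,kernel):
  lvl0: tbl 0x1D, slot 22 ⇒ 0x45007 (P1/RW1/US1/PS0)
  lvl1: tbl 0x45, slot 5 ⇒ 0x48007 (P1/RW1/US1/PS0)
  lvl2: tbl 0x48, slot 4 ⇒ 0x4B007 (P1/RW1/US1/PS0)
  lvl3: tbl 0x4B, slot 30 ⇒ 0x4D007 (P1/RW1/US1/PS0)
  → PA=0x4D9EB  (4 entries read)

Access #1 fault: PAGE_NOT_PRESENT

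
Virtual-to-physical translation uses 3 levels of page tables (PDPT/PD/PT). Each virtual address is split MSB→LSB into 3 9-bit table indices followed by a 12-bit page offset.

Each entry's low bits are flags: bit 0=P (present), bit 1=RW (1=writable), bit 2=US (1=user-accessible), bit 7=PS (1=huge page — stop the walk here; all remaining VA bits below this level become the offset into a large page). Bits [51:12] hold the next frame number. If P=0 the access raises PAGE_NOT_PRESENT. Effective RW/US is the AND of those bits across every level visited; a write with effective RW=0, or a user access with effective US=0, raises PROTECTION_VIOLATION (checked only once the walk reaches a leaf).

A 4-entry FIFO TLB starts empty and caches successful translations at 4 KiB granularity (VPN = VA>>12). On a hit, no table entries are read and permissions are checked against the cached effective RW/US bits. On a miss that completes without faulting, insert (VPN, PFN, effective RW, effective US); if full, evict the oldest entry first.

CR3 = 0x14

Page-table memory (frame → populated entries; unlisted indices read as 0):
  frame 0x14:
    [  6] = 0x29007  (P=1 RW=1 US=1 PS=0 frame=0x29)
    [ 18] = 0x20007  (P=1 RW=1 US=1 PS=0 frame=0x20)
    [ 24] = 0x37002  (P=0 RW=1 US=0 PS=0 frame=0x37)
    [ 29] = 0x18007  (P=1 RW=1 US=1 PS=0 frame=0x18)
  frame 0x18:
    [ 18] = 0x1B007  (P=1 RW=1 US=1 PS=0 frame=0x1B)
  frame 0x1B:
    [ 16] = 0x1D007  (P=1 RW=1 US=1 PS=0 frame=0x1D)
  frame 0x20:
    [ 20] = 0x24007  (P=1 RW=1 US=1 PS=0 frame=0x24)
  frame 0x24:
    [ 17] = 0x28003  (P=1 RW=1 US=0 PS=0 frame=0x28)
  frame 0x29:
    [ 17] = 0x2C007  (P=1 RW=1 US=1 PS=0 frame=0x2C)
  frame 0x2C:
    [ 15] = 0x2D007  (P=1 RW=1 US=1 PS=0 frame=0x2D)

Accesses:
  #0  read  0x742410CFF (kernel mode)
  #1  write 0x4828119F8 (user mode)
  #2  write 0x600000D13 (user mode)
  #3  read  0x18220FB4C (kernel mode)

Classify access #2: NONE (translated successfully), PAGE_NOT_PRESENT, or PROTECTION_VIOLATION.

Per-access translation:
#0 VA=0x742410CFF (r,kernel):
  lvl0: tbl 0x14, slot 29 ⇒ 0x18007 (P1/RW1/US1/PS0)
  lvl1: tbl 0x18, slot 18 ⇒ 0x1B007 (P1/RW1/US1/PS0)
  lvl2: tbl 0x1B, slot 16 ⇒ 0x1D007 (P1/RW1/US1/PS0)
  → PA=0x1DCFF  (3 entries read)
#1 VA=0x4828119F8 (w,user):
  lvl0: tbl 0x14, slot 18 ⇒ 0x20007 (P1/RW1/US1/PS0)
  lvl1: tbl 0x20, slot 20 ⇒ 0x24007 (P1/RW1/US1/PS0)
  lvl2: tbl 0x24, slot 17 ⇒ 0x28003 (P1/RW1/US0/PS0)
  → PROTECTION_VIOLATION  (3 entries read)
#2 VA=0x600000D13 (w,user):
  lvl0: tbl 0x14, slot 24 ⇒ 0x37002 (P0/RW1/US0/PS0)
  → PAGE_NOT_PRESENT  (1 entries read)
#3 VA=0x18220FB4C (r,kernel):
  lvl0: tbl 0x14, slot 6 ⇒ 0x29007 (P1/RW1/US1/PS0)
  lvl1: tbl 0x29, slot 17 ⇒ 0x2C007 (P1/RW1/US1/PS0)
  lvl2: tbl 0x2C, slot 15 ⇒ 0x2D007 (P1/RW1/US1/PS0)
  → PA=0x2DB4C  (3 entries read)

Access #2 fault: PAGE_NOT_PRESENT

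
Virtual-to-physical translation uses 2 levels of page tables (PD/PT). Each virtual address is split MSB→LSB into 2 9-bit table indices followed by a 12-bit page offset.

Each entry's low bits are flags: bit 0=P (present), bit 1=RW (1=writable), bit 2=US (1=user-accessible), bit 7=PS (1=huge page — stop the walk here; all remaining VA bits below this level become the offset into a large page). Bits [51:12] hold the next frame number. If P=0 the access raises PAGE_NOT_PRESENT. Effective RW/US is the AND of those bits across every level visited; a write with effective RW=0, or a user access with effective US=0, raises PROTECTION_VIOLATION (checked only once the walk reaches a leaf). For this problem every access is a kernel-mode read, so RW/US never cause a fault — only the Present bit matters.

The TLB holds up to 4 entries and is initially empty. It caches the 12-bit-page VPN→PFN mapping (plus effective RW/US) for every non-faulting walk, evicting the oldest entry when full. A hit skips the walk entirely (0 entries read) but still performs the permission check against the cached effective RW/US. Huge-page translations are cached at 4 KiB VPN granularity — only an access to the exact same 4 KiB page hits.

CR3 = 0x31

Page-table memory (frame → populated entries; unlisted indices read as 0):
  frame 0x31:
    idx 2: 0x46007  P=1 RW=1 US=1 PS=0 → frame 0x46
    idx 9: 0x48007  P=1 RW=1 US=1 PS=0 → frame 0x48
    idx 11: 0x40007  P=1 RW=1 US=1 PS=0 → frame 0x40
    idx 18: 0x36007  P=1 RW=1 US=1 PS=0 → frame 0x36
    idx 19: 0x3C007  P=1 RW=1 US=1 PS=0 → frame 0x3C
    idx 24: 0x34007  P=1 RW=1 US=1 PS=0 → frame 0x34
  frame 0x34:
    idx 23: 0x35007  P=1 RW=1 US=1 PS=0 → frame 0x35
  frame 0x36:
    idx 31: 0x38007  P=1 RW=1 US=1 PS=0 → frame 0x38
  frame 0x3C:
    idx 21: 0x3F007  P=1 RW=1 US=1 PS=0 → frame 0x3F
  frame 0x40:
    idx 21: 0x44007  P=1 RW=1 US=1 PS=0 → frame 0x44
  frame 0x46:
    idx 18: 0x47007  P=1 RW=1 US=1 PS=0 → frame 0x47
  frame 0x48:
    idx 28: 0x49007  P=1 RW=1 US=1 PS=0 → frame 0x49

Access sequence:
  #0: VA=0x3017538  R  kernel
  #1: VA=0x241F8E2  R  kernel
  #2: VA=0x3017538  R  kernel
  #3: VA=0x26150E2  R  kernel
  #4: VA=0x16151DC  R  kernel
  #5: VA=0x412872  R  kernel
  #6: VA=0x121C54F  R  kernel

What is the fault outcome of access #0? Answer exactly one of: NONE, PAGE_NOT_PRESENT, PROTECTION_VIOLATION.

Trace:
#0 VA=0x3017538 (r,kernel):
  [0] read 0x31 idx=24: raw=0x34007 flags P=1 W=1 U=1 S=0
  [1] read 0x34 idx=23: raw=0x35007 flags P=1 W=1 U=1 S=0
  → PA=0x35538  (2 entries read)
#1 VA=0x241F8E2 (r,kernel):
  [0] read 0x31 idx=18: raw=0x36007 flags P=1 W=1 U=1 S=0
  [1] read 0x36 idx=31: raw=0x38007 flags P=1 W=1 U=1 S=0
  → PA=0x388E2  (2 entries read)
#2 VA=0x3017538 (r,kernel):
  TLB hit vpn=0x3017 → PA=0x35538
#3 VA=0x26150E2 (r,kernel):
  [0] read 0x31 idx=19: raw=0x3C007 flags P=1 W=1 U=1 S=0
  [1] read 0x3C idx=21: raw=0x3F007 flags P=1 W=1 U=1 S=0
  → PA=0x3F0E2  (2 entries read)
#4 VA=0x16151DC (r,kernel):
  [0] read 0x31 idx=11: raw=0x40007 flags P=1 W=1 U=1 S=0
  [1] read 0x40 idx=21: raw=0x44007 flags P=1 W=1 U=1 S=0
  → PA=0x441DC  (2 entries read)
#5 VA=0x412872 (r,kernel):
  [0] read 0x31 idx=2: raw=0x46007 flags P=1 W=1 U=1 S=0
  [1] read 0x46 idx=18: raw=0x47007 flags P=1 W=1 U=1 S=0
  → PA=0x47872  (2 entries read)
#6 VA=0x121C54F (r,kernel):
  [0] read 0x31 idx=9: raw=0x48007 flags P=1 W=1 U=1 S=0
  [1] read 0x48 idx=28: raw=0x49007 flags P=1 W=1 U=1 S=0
  → PA=0x4954F  (2 entries read)

Access #0 fault: NONE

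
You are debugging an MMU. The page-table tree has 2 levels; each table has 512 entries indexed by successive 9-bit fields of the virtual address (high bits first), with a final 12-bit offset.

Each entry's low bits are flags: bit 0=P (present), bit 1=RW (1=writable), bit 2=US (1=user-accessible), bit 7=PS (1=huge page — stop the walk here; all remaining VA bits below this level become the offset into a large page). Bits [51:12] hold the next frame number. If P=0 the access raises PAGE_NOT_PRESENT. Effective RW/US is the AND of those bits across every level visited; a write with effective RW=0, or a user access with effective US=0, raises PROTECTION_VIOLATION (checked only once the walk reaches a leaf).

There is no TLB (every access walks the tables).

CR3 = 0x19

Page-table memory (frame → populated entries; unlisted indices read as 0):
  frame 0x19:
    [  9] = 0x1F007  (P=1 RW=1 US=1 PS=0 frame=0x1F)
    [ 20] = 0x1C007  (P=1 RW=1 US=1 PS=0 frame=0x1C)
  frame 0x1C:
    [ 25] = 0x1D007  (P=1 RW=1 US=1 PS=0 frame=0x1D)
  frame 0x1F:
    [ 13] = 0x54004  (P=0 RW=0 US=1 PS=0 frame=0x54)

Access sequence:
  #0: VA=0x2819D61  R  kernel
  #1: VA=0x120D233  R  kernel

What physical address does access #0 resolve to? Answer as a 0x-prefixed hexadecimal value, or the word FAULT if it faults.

Walk each access:
#0 VA=0x2819D61 (r,kernel):
  L0 @0x19[20] → 0x1C007  P=1,RW=1,US=1,PS=0
  L1 @0x1C[25] → 0x1D007  P=1,RW=1,US=1,PS=0
  → PA=0x1DD61  (2 entries read)
#1 VA=0x120D233 (r,kernel):
  L0 @0x19[9] → 0x1F007  P=1,RW=1,US=1,PS=0
  L1 @0x1F[13] → 0x54004  P=0,RW=0,US=1,PS=0
  ⇒ fault: PAGE_NOT_PRESENT  — 2 lookups

Access #0 PA: 0x1DD61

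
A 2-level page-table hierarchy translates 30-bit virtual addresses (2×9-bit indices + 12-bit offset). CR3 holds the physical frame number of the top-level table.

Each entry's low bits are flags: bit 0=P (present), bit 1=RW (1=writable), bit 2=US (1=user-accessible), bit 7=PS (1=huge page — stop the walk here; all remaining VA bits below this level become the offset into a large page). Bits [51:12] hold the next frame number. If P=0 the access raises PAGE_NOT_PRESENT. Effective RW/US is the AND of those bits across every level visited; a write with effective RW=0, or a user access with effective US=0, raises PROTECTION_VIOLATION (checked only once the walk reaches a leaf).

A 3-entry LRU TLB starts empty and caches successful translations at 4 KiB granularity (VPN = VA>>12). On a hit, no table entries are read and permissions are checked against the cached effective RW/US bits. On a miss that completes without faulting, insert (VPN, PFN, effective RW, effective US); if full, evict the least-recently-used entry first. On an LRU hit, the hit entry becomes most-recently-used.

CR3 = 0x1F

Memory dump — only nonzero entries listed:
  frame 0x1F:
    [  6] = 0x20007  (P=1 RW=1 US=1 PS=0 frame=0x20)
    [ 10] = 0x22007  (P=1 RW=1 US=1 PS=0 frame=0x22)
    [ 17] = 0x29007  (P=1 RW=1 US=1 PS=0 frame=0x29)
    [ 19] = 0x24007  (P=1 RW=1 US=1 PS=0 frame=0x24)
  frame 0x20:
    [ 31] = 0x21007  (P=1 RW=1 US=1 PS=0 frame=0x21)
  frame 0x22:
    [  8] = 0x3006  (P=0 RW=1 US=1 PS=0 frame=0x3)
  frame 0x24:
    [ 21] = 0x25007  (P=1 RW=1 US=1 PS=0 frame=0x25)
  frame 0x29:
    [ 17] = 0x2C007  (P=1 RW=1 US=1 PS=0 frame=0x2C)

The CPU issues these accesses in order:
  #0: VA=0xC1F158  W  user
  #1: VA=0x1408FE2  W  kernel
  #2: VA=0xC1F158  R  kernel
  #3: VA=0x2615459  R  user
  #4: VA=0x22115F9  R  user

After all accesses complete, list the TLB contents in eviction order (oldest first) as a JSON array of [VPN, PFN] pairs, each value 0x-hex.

Per-access translation:
#0 VA=0xC1F158 (w,user):
  [0] read 0x1F idx=6: raw=0x20007 flags P=1 W=1 U=1 S=0
  [1] read 0x20 idx=31: raw=0x21007 flags P=1 W=1 U=1 S=0
  → PA=0x21158  (2 entries read)
#1 VA=0x1408FE2 (w,kernel):
  [0] read 0x1F idx=10: raw=0x22007 flags P=1 W=1 U=1 S=0
  [1] read 0x22 idx=8: raw=0x3006 flags P=0 W=1 U=1 S=0
  → PAGE_NOT_PRESENT  (2 entries read)
#2 VA=0xC1F158 (r,kernel):
  TLB hit vpn=0xC1F → PA=0x21158
#3 VA=0x2615459 (r,user):
  [0] read 0x1F idx=19: raw=0x24007 flags P=1 W=1 U=1 S=0
  [1] read 0x24 idx=21: raw=0x25007 flags P=1 W=1 U=1 S=0
  → PA=0x25459  (2 entries read)
#4 VA=0x22115F9 (r,user):
  [0] read 0x1F idx=17: raw=0x29007 flags P=1 W=1 U=1 S=0
  [1] read 0x29 idx=17: raw=0x2C007 flags P=1 W=1 U=1 S=0
  → PA=0x2C5F9  (2 entries read)

TLB: [["0xC1F", "0x21"], ["0x2615", "0x25"], ["0x2211", "0x2C"]]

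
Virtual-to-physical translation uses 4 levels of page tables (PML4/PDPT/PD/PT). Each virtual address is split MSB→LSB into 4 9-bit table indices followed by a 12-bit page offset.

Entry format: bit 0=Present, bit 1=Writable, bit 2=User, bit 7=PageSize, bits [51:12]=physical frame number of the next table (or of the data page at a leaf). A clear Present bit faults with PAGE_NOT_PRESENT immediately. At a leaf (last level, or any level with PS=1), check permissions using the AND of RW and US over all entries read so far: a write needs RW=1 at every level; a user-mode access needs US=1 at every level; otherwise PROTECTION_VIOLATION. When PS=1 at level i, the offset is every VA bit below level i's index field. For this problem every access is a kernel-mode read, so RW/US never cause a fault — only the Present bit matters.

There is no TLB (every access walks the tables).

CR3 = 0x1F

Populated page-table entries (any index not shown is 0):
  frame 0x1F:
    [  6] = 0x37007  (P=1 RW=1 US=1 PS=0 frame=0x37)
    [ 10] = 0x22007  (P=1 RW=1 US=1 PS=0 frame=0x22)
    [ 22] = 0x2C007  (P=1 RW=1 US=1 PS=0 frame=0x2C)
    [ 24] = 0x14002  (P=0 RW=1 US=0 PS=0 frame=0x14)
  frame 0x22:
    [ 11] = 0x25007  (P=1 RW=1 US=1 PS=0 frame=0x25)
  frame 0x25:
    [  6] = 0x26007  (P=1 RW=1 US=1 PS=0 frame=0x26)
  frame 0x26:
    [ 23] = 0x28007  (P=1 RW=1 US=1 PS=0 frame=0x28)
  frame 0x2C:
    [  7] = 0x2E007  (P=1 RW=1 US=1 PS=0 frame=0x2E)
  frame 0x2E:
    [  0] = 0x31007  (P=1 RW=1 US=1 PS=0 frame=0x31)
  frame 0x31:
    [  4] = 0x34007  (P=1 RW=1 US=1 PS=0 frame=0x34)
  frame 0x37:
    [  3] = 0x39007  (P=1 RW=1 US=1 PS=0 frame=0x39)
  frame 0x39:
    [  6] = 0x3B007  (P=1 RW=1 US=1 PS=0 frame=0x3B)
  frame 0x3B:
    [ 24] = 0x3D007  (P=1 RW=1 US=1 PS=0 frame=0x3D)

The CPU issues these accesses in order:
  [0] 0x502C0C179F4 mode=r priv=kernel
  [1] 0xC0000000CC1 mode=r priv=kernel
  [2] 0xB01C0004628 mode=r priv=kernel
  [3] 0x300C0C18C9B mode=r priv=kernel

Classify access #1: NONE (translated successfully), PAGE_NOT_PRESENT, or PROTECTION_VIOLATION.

Per-access translation:
#0 VA=0x502C0C179F4 (r,kernel):
  L0 @0x1F[10] → 0x22007  P=1,RW=1,US=1,PS=0
  L1 @0x22[11] → 0x25007  P=1,RW=1,US=1,PS=0
  L2 @0x25[6] → 0x26007  P=1,RW=1,US=1,PS=0
  L3 @0x26[23] → 0x28007  P=1,RW=1,US=1,PS=0
  ✓ 0x289F4  — 4 lookups
#1 VA=0xC0000000CC1 (r,kernel):
  L0 @0x1F[24] → 0x14002  P=0,RW=1,US=0,PS=0
  ⇒ fault: PAGE_NOT_PRESENT  — 1 lookups
#2 VA=0xB01C0004628 (r,kernel):
  L0 @0x1F[22] → 0x2C007  P=1,RW=1,US=1,PS=0
  L1 @0x2C[7] → 0x2E007  P=1,RW=1,US=1,PS=0
  L2 @0x2E[0] → 0x31007  P=1,RW=1,US=1,PS=0
  L3 @0x31[4] → 0x34007  P=1,RW=1,US=1,PS=0
  ✓ 0x34628  — 4 lookups
#3 VA=0x300C0C18C9B (r,kernel):
  L0 @0x1F[6] → 0x37007  P=1,RW=1,US=1,PS=0
  L1 @0x37[3] → 0x39007  P=1,RW=1,US=1,PS=0
  L2 @0x39[6] → 0x3B007  P=1,RW=1,US=1,PS=0
  L3 @0x3B[24] → 0x3D007  P=1,RW=1,US=1,PS=0
  ✓ 0x3DC9B  — 4 lookups

Access #1 fault: PAGE_NOT_PRESENT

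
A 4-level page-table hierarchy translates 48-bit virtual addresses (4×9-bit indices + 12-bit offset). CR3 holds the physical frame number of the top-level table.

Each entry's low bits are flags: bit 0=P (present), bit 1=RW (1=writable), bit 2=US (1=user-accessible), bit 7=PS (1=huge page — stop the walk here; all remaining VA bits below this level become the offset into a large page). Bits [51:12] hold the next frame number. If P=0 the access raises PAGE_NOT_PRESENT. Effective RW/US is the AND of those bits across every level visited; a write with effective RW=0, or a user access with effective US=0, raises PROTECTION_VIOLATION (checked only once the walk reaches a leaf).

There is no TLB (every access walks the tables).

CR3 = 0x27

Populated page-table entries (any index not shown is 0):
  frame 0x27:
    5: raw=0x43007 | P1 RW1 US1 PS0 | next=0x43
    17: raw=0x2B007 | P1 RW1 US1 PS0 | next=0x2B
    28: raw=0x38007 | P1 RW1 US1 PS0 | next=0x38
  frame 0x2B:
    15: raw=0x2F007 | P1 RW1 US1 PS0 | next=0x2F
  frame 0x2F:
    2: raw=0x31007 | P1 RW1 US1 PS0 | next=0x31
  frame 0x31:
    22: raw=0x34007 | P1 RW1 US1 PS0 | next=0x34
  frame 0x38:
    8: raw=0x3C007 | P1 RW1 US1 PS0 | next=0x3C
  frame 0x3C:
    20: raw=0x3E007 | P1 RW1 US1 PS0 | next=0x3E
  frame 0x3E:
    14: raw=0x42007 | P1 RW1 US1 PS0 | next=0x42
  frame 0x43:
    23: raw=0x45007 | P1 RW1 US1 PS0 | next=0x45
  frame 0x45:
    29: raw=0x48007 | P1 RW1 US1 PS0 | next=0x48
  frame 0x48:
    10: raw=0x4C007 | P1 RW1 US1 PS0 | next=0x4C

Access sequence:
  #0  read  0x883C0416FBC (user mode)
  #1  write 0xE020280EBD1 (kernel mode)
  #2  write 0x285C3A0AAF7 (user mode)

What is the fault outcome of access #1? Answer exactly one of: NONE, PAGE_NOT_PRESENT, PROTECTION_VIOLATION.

Walk each access:
#0 VA=0x883C0416FBC (r,user):
  L0: frame=0x27 idx=17 entry=0x2B007 [P=1 RW=1 US=1 PS=0]
  L1: frame=0x2B idx=15 entry=0x2F007 [P=1 RW=1 US=1 PS=0]
  L2: frame=0x2F idx=2 entry=0x31007 [P=1 RW=1 US=1 PS=0]
  L3: frame=0x31 idx=22 entry=0x34007 [P=1 RW=1 US=1 PS=0]
  ⇒ phys 0x34FBC  [4 reads]
#1 VA=0xE020280EBD1 (w,kernel):
  L0: frame=0x27 idx=28 entry=0x38007 [P=1 RW=1 US=1 PS=0]
  L1: frame=0x38 idx=8 entry=0x3C007 [P=1 RW=1 US=1 PS=0]
  L2: frame=0x3C idx=20 entry=0x3E007 [P=1 RW=1 US=1 PS=0]
  L3: frame=0x3E idx=14 entry=0x42007 [P=1 RW=1 US=1 PS=0]
  ⇒ phys 0x42BD1  [4 reads]
#2 VA=0x285C3A0AAF7 (w,user):
  L0: frame=0x27 idx=5 entry=0x43007 [P=1 RW=1 US=1 PS=0]
  L1: frame=0x43 idx=23 entry=0x45007 [P=1 RW=1 US=1 PS=0]
  L2: frame=0x45 idx=29 entry=0x48007 [P=1 RW=1 US=1 PS=0]
  L3: frame=0x48 idx=10 entry=0x4C007 [P=1 RW=1 US=1 PS=0]
  ⇒ phys 0x4CAF7  [4 reads]

Access #1 fault: NONE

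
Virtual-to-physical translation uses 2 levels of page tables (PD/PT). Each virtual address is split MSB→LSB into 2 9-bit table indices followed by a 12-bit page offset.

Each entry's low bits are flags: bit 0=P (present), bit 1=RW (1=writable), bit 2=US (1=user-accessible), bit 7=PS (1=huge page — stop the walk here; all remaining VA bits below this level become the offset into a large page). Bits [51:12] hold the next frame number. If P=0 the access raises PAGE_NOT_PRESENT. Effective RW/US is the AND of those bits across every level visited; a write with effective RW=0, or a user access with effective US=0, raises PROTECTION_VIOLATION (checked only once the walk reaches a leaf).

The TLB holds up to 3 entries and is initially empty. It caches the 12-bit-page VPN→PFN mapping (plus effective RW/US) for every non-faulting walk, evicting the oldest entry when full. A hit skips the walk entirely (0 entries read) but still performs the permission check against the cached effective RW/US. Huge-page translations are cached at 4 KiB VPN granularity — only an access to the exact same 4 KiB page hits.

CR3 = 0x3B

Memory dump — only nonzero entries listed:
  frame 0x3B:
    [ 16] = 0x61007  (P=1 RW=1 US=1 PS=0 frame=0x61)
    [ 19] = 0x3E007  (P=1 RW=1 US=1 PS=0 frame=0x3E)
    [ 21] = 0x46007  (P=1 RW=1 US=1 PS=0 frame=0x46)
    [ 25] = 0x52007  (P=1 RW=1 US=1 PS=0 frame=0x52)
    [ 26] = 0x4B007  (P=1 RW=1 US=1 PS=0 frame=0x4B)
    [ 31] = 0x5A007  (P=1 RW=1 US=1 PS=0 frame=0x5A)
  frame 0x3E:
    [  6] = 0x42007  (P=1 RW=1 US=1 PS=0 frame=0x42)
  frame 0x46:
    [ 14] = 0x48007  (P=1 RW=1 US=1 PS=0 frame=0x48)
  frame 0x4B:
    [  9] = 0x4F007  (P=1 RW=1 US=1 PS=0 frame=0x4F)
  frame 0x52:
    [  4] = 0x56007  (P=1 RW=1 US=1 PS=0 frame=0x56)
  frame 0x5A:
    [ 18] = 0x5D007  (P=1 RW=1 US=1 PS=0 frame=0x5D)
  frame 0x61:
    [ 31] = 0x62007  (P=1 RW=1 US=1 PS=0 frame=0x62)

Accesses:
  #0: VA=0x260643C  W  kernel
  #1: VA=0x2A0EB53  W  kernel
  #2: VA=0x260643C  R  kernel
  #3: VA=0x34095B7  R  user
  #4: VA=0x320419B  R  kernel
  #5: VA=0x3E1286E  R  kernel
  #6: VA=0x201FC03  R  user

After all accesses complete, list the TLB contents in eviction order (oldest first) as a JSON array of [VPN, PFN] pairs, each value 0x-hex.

Walk each access:
#0 VA=0x260643C (w,kernel):
  [0] read 0x3B idx=19: raw=0x3E007 flags P=1 W=1 U=1 S=0
  [1] read 0x3E idx=6: raw=0x42007 flags P=1 W=1 U=1 S=0
  ⇒ phys 0x4243C  [2 reads]
#1 VA=0x2A0EB53 (w,kernel):
  [0] read 0x3B idx=21: raw=0x46007 flags P=1 W=1 U=1 S=0
  [1] read 0x46 idx=14: raw=0x48007 flags P=1 W=1 U=1 S=0
  ⇒ phys 0x48B53  [2 reads]
#2 VA=0x260643C (r,kernel):
  TLB hit vpn=0x2606 → PA=0x4243C
#3 VA=0x34095B7 (r,user):
  [0] read 0x3B idx=26: raw=0x4B007 flags P=1 W=1 U=1 S=0
  [1] read 0x4B idx=9: raw=0x4F007 flags P=1 W=1 U=1 S=0
  ⇒ phys 0x4F5B7  [2 reads]
#4 VA=0x320419B (r,kernel):
  [0] read 0x3B idx=25: raw=0x52007 flags P=1 W=1 U=1 S=0
  [1] read 0x52 idx=4: raw=0x56007 flags P=1 W=1 U=1 S=0
  ⇒ phys 0x5619B  [2 reads]
#5 VA=0x3E1286E (r,kernel):
  [0] read 0x3B idx=31: raw=0x5A007 flags P=1 W=1 U=1 S=0
  [1] read 0x5A idx=18: raw=0x5D007 flags P=1 W=1 U=1 S=0
  ⇒ phys 0x5D86E  [2 reads]
#6 VA=0x201FC03 (r,user):
  [0] read 0x3B idx=16: raw=0x61007 flags P=1 W=1 U=1 S=0
  [1] read 0x61 idx=31: raw=0x62007 flags P=1 W=1 U=1 S=0
  ⇒ phys 0x62C03  [2 reads]

TLB: [["0x3204", "0x56"], ["0x3E12", "0x5D"], ["0x201F", "0x62"]]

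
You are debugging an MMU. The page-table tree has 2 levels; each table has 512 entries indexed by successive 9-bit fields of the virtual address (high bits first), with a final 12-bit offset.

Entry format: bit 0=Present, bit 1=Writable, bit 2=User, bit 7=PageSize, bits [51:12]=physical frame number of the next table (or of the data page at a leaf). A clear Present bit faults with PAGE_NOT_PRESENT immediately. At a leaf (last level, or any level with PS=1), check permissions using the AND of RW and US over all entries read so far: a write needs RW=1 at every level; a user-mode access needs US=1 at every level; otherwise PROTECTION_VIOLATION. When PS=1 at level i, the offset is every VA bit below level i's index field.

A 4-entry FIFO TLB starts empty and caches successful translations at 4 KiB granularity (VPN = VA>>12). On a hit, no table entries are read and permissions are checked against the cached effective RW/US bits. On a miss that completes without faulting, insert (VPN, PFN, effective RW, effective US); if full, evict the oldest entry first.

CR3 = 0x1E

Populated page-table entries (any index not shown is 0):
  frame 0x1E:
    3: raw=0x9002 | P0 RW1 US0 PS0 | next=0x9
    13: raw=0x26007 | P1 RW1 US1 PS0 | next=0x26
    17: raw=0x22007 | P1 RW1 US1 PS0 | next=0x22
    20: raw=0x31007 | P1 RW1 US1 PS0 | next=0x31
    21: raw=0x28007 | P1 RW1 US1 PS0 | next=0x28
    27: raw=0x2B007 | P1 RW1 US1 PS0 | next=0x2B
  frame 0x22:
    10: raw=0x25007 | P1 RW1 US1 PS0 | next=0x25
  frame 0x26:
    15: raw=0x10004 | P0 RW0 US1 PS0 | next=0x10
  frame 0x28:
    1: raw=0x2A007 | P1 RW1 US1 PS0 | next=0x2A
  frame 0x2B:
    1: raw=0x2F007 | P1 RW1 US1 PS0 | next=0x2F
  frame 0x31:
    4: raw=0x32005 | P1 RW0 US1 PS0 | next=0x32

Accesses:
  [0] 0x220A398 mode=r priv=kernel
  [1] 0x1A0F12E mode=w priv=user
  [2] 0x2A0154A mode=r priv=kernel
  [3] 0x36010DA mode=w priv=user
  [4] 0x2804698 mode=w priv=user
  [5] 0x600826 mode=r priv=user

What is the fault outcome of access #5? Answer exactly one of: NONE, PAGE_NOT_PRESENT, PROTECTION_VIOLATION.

Trace:
#0 VA=0x220A398 (r,kernel):
  [0] read 0x1E idx=17: raw=0x22007 flags P=1 W=1 U=1 S=0
  [1] read 0x22 idx=10: raw=0x25007 flags P=1 W=1 U=1 S=0
  → PA=0x25398  (2 entries read)
#1 VA=0x1A0F12E (w,user):
  [0] read 0x1E idx=13: raw=0x26007 flags P=1 W=1 U=1 S=0
  [1] read 0x26 idx=15: raw=0x10004 flags P=0 W=0 U=1 S=0
  ⇒ fault: PAGE_NOT_PRESENT  — 2 lookups
#2 VA=0x2A0154A (r,kernel):
  [0] read 0x1E idx=21: raw=0x28007 flags P=1 W=1 U=1 S=0
  [1] read 0x28 idx=1: raw=0x2A007 flags P=1 W=1 U=1 S=0
  → PA=0x2A54A  (2 entries read)
#3 VA=0x36010DA (w,user):
  [0] read 0x1E idx=27: raw=0x2B007 flags P=1 W=1 U=1 S=0
  [1] read 0x2B idx=1: raw=0x2F007 flags P=1 W=1 U=1 S=0
  → PA=0x2F0DA  (2 entries read)
#4 VA=0x2804698 (w,user):
  [0] read 0x1E idx=20: raw=0x31007 flags P=1 W=1 U=1 S=0
  [1] read 0x31 idx=4: raw=0x32005 flags P=1 W=0 U=1 S=0
  ⇒ fault: PROTECTION_VIOLATION  — 2 lookups
#5 VA=0x600826 (r,user):
  [0] read 0x1E idx=3: raw=0x9002 flags P=0 W=1 U=0 S=0
  ⇒ fault: PAGE_NOT_PRESENT  — 1 lookups

Access #5 fault: PAGE_NOT_PRESENT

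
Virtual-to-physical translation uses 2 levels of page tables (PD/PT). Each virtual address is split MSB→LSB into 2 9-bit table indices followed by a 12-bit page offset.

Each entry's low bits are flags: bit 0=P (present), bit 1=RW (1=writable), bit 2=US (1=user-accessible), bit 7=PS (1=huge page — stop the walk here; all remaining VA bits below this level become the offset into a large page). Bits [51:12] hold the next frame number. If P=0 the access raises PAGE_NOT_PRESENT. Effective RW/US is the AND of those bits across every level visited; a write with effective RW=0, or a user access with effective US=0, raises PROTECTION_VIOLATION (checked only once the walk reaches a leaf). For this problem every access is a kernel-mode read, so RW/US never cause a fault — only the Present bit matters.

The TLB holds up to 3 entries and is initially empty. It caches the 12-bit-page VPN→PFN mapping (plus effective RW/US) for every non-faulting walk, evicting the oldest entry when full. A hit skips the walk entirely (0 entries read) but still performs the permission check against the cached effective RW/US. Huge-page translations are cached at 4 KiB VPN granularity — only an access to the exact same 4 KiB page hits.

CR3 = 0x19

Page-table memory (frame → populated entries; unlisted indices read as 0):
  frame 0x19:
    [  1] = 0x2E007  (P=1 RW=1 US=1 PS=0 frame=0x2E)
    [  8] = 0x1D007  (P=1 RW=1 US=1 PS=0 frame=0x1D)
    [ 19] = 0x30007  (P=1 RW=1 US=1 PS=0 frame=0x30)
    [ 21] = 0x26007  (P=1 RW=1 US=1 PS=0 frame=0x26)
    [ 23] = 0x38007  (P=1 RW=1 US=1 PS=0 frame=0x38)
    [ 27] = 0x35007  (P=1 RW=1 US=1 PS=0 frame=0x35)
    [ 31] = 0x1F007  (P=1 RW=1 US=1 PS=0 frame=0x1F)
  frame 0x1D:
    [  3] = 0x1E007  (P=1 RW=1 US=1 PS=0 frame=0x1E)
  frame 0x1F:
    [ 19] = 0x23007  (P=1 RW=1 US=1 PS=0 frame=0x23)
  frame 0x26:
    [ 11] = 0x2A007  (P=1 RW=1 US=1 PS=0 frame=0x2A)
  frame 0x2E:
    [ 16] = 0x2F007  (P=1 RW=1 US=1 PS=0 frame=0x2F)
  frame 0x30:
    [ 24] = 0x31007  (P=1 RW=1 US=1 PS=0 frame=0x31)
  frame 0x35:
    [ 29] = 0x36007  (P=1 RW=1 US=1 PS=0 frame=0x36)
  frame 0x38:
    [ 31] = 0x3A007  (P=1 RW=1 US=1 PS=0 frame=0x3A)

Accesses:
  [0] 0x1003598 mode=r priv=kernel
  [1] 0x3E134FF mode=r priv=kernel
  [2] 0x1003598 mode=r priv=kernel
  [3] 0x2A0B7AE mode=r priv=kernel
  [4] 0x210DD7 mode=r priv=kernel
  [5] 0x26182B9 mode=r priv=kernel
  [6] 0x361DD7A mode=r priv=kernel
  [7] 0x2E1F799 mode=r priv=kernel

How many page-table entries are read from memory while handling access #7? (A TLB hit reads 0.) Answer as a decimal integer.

Per-access translation:
#0 VA=0x1003598 (r,kernel):
  [0] read 0x19 idx=8: raw=0x1D007 flags P=1 W=1 U=1 S=0
  [1] read 0x1D idx=3: raw=0x1E007 flags P=1 W=1 U=1 S=0
  → PA=0x1E598  (2 entries read)
#1 VA=0x3E134FF (r,kernel):
  [0] read 0x19 idx=31: raw=0x1F007 flags P=1 W=1 U=1 S=0
  [1] read 0x1F idx=19: raw=0x23007 flags P=1 W=1 U=1 S=0
  → PA=0x234FF  (2 entries read)
#2 VA=0x1003598 (r,kernel):
  TLB hit vpn=0x1003 → PA=0x1E598
#3 VA=0x2A0B7AE (r,kernel):
  [0] read 0x19 idx=21: raw=0x26007 flags P=1 W=1 U=1 S=0
  [1] read 0x26 idx=11: raw=0x2A007 flags P=1 W=1 U=1 S=0
  → PA=0x2A7AE  (2 entries read)
#4 VA=0x210DD7 (r,kernel):
  [0] read 0x19 idx=1: raw=0x2E007 flags P=1 W=1 U=1 S=0
  [1] read 0x2E idx=16: raw=0x2F007 flags P=1 W=1 U=1 S=0
  → PA=0x2FDD7  (2 entries read)
#5 VA=0x26182B9 (r,kernel):
  [0] read 0x19 idx=19: raw=0x30007 flags P=1 W=1 U=1 S=0
  [1] read 0x30 idx=24: raw=0x31007 flags P=1 W=1 U=1 S=0
  → PA=0x312B9  (2 entries read)
#6 VA=0x361DD7A (r,kernel):
  [0] read 0x19 idx=27: raw=0x35007 flags P=1 W=1 U=1 S=0
  [1] read 0x35 idx=29: raw=0x36007 flags P=1 W=1 U=1 S=0
  → PA=0x36D7A  (2 entries read)
#7 VA=0x2E1F799 (r,kernel):
  [0] read 0x19 idx=23: raw=0x38007 flags P=1 W=1 U=1 S=0
  [1] read 0x38 idx=31: raw=0x3A007 flags P=1 W=1 U=1 S=0
  → PA=0x3A799  (2 entries read)

Entries read for #7: 2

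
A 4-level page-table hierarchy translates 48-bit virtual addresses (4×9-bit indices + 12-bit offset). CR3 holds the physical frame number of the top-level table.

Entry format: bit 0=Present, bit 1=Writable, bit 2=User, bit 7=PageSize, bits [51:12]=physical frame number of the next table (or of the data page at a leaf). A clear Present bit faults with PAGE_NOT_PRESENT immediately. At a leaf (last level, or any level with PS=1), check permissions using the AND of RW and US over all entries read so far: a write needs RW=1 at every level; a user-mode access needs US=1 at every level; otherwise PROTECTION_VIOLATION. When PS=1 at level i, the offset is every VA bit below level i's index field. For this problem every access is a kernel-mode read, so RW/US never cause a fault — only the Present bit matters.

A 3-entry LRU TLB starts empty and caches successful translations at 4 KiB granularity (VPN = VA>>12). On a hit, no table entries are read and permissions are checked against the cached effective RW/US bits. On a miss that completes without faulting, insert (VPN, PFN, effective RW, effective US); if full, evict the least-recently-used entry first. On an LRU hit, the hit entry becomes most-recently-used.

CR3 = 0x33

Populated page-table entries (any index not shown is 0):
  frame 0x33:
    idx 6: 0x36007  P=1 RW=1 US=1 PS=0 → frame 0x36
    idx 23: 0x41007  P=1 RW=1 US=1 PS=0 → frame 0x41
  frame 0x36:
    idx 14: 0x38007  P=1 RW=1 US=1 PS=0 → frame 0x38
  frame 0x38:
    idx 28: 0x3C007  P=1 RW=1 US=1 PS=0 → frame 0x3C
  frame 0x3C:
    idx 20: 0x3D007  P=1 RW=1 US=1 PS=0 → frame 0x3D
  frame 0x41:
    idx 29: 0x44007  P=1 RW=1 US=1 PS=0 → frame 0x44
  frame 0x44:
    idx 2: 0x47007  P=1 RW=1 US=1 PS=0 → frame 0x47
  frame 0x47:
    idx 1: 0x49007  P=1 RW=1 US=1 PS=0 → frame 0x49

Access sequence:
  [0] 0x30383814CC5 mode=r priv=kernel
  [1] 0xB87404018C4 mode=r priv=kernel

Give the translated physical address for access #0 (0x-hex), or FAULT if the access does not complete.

Per-access translation:
#0 VA=0x30383814CC5 (r,kernel):
  lvl0: tbl 0x33, slot 6 ⇒ 0x36007 (P1/RW1/US1/PS0)
  lvl1: tbl 0x36, slot 14 ⇒ 0x38007 (P1/RW1/US1/PS0)
  lvl2: tbl 0x38, slot 28 ⇒ 0x3C007 (P1/RW1/US1/PS0)
  lvl3: tbl 0x3C, slot 20 ⇒ 0x3D007 (P1/RW1/US1/PS0)
  → PA=0x3DCC5  (4 entries read)
#1 VA=0xB87404018C4 (r,kernel):
  lvl0: tbl 0x33, slot 23 ⇒ 0x41007 (P1/RW1/US1/PS0)
  lvl1: tbl 0x41, slot 29 ⇒ 0x44007 (P1/RW1/US1/PS0)
  lvl2: tbl 0x44, slot 2 ⇒ 0x47007 (P1/RW1/US1/PS0)
  lvl3: tbl 0x47, slot 1 ⇒ 0x49007 (P1/RW1/US1/PS0)
  → PA=0x498C4  (4 entries read)

Access #0 PA: 0x3DCC5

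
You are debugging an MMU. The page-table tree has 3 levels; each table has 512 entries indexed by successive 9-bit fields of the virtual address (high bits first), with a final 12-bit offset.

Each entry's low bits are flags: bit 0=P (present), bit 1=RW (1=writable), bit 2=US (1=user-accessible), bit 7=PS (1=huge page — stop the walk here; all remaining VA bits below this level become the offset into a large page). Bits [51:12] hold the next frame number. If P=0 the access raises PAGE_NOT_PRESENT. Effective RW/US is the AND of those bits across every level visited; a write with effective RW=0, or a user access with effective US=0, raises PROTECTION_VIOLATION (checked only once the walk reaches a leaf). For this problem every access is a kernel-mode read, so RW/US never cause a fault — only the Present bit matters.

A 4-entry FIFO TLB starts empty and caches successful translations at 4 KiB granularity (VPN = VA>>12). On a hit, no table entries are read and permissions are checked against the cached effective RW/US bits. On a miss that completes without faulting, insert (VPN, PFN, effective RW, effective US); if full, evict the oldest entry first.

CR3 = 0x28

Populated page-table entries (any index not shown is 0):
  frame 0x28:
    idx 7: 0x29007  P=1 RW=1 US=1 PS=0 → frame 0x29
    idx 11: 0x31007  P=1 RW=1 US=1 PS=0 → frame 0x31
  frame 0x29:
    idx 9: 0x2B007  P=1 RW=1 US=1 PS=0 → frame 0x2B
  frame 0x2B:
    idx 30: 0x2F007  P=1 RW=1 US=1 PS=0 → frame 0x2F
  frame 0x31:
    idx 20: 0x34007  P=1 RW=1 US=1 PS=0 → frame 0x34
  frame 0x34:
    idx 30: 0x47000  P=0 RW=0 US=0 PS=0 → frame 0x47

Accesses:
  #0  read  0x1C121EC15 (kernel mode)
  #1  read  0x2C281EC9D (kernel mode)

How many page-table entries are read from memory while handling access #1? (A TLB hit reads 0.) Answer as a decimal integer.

Per-access translation:
#0 VA=0x1C121EC15 (r,kernel):
  lvl0: tbl 0x28, slot 7 ⇒ 0x29007 (P1/RW1/US1/PS0)
  lvl1: tbl 0x29, slot 9 ⇒ 0x2B007 (P1/RW1/US1/PS0)
  lvl2: tbl 0x2B, slot 30 ⇒ 0x2F007 (P1/RW1/US1/PS0)
  → PA=0x2FC15  (3 entries read)
#1 VA=0x2C281EC9D (r,kernel):
  lvl0: tbl 0x28, slot 11 ⇒ 0x31007 (P1/RW1/US1/PS0)
  lvl1: tbl 0x31, slot 20 ⇒ 0x34007 (P1/RW1/US1/PS0)
  lvl2: tbl 0x34, slot 30 ⇒ 0x47000 (P0/RW0/US0/PS0)
  ⇒ fault: PAGE_NOT_PRESENT  — 3 lookups

Entries read for #1: 3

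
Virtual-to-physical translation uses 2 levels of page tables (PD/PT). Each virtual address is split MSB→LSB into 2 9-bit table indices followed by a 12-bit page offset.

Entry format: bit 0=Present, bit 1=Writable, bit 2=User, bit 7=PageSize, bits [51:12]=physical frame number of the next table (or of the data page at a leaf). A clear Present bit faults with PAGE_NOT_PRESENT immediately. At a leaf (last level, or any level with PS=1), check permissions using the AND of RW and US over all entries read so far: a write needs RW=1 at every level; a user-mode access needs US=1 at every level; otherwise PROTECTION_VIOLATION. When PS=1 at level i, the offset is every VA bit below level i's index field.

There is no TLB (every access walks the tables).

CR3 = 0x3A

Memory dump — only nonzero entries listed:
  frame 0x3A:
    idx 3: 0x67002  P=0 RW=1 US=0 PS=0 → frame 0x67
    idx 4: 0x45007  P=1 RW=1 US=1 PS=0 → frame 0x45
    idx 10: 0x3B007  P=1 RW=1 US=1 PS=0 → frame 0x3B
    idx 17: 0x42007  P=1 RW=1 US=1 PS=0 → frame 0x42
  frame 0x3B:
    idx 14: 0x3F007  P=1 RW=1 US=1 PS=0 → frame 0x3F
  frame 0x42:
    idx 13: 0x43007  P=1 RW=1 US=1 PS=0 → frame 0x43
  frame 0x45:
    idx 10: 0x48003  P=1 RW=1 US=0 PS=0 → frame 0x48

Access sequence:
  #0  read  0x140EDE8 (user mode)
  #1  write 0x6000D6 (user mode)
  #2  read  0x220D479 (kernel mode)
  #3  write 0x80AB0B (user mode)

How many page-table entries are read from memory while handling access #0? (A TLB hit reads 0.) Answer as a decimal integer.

Per-access translation:
#0 VA=0x140EDE8 (r,user):
  L0 @0x3A[10] → 0x3B007  P=1,RW=1,US=1,PS=0
  L1 @0x3B[14] → 0x3F007  P=1,RW=1,US=1,PS=0
  ✓ 0x3FDE8  — 2 lookups
#1 VA=0x6000D6 (w,user):
  L0 @0x3A[3] → 0x67002  P=0,RW=1,US=0,PS=0
  → PAGE_NOT_PRESENT  (1 entries read)
#2 VA=0x220D479 (r,kernel):
  L0 @0x3A[17] → 0x42007  P=1,RW=1,US=1,PS=0
  L1 @0x42[13] → 0x43007  P=1,RW=1,US=1,PS=0
  ✓ 0x43479  — 2 lookups
#3 VA=0x80AB0B (w,user):
  L0 @0x3A[4] → 0x45007  P=1,RW=1,US=1,PS=0
  L1 @0x45[10] → 0x48003  P=1,RW=1,US=0,PS=0
  → PROTECTION_VIOLATION  (2 entries read)

Entries read for #0: 2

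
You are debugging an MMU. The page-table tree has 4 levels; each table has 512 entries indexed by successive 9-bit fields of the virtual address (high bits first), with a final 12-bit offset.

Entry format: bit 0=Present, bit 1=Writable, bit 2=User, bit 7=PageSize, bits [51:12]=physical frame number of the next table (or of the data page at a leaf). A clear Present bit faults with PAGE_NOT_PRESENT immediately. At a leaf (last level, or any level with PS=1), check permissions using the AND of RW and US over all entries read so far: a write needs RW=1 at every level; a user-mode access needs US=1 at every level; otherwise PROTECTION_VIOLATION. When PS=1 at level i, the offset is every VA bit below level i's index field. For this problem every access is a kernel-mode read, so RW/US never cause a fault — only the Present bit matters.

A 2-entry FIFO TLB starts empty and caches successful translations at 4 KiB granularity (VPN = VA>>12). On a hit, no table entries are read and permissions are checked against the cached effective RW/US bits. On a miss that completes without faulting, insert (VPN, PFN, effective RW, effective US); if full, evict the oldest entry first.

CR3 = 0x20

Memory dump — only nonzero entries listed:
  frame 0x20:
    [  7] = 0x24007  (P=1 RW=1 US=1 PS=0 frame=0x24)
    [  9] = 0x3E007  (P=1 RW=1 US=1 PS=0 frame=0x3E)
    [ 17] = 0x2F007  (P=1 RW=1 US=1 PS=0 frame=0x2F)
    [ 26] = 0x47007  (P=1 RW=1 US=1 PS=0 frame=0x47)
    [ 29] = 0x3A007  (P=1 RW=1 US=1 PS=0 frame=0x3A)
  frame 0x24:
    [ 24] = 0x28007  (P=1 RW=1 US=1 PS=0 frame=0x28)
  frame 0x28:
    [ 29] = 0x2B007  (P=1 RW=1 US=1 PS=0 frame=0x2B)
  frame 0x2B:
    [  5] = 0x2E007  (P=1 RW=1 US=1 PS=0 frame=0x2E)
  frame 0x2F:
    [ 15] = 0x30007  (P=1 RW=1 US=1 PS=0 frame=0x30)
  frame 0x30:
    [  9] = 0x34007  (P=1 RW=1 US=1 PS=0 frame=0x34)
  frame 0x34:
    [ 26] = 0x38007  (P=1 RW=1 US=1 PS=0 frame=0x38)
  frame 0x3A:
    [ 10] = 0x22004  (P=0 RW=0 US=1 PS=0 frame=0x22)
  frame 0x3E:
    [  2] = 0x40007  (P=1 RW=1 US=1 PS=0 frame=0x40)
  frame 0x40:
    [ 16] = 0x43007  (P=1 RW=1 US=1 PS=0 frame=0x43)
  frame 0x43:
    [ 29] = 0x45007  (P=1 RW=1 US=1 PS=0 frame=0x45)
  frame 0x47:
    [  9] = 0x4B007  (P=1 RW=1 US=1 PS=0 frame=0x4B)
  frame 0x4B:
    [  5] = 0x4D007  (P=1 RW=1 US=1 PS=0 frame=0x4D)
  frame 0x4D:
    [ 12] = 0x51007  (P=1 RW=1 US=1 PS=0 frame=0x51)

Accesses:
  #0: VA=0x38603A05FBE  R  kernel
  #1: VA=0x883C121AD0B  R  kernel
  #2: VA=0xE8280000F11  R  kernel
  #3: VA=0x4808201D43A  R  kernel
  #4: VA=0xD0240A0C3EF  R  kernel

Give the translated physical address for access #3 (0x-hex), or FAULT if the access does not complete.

Walk each access:
#0 VA=0x38603A05FBE (r,kernel):
  lvl0: tbl 0x20, slot 7 ⇒ 0x24007 (P1/RW1/US1/PS0)
  lvl1: tbl 0x24, slot 24 ⇒ 0x28007 (P1/RW1/US1/PS0)
  lvl2: tbl 0x28, slot 29 ⇒ 0x2B007 (P1/RW1/US1/PS0)
  lvl3: tbl 0x2B, slot 5 ⇒ 0x2E007 (P1/RW1/US1/PS0)
  ⇒ phys 0x2EFBE  [4 reads]
#1 VA=0x883C121AD0B (r,kernel):
  lvl0: tbl 0x20, slot 17 ⇒ 0x2F007 (P1/RW1/US1/PS0)
  lvl1: tbl 0x2F, slot 15 ⇒ 0x30007 (P1/RW1/US1/PS0)
  lvl2: tbl 0x30, slot 9 ⇒ 0x34007 (P1/RW1/US1/PS0)
  lvl3: tbl 0x34, slot 26 ⇒ 0x38007 (P1/RW1/US1/PS0)
  ⇒ phys 0x38D0B  [4 reads]
#2 VA=0xE8280000F11 (r,kernel):
  lvl0: tbl 0x20, slot 29 ⇒ 0x3A007 (P1/RW1/US1/PS0)
  lvl1: tbl 0x3A, slot 10 ⇒ 0x22004 (P0/RW0/US1/PS0)
  → PAGE_NOT_PRESENT  (2 entries read)
#3 VA=0x4808201D43A (r,kernel):
  lvl0: tbl 0x20, slot 9 ⇒ 0x3E007 (P1/RW1/US1/PS0)
  lvl1: tbl 0x3E, slot 2 ⇒ 0x40007 (P1/RW1/US1/PS0)
  lvl2: tbl 0x40, slot 16 ⇒ 0x43007 (P1/RW1/US1/PS0)
  lvl3: tbl 0x43, slot 29 ⇒ 0x45007 (P1/RW1/US1/PS0)
  ⇒ phys 0x4543A  [4 reads]
#4 VA=0xD0240A0C3EF (r,kernel):
  lvl0: tbl 0x20, slot 26 ⇒ 0x47007 (P1/RW1/US1/PS0)
  lvl1: tbl 0x47, slot 9 ⇒ 0x4B007 (P1/RW1/US1/PS0)
  lvl2: tbl 0x4B, slot 5 ⇒ 0x4D007 (P1/RW1/US1/PS0)
  lvl3: tbl 0x4D, slot 12 ⇒ 0x51007 (P1/RW1/US1/PS0)
  ⇒ phys 0x513EF  [4 reads]

Access #3 PA: 0x4543A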